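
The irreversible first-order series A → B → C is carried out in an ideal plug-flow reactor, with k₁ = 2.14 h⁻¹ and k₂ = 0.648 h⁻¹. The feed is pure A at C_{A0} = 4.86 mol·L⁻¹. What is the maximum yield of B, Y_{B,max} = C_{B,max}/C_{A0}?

0.595

For a first-order series the maximum intermediate yield is C_{B,max}/C_{A0} = (k₁/k₂)^[k₂/(k₂−k₁)].
= (2.14/0.648)^(0.648/(0.648−2.14)) = (3.302)^(-0.4343) = 0.5952.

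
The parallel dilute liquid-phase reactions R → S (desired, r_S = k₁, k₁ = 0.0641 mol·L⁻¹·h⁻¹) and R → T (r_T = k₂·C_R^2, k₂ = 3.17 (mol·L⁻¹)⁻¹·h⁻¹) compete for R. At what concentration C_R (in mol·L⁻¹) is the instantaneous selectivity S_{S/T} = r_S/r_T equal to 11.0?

S_{S/T} = (k₁/k₂)·C_R^-2 ⇒ C_R = (S·k₂/k₁)^(-0.5).
= (11.0×3.17/0.0641)^(-0.5) = (544.0)^(-0.5) = 0.0429 mol·L⁻¹.

0.0429 mol·L⁻¹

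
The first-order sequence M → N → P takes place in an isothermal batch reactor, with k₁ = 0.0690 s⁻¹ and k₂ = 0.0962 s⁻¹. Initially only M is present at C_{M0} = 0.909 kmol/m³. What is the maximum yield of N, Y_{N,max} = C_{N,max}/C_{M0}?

At the optimum, C_{N,max}/C_{M0} = (k₁/k₂)^[k₂/(k₂−k₁)].
= (0.0690/0.0962)^(0.0962/(0.0962−0.0690)) = (0.7173)^(3.537) = 0.3087.

0.309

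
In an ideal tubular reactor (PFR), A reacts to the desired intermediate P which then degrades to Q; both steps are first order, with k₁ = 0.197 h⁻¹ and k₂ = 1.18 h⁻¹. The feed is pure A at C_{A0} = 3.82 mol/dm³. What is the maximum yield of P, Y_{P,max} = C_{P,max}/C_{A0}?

0.117

For a first-order series the maximum intermediate yield is C_{P,max}/C_{A0} = (k₁/k₂)^[k₂/(k₂−k₁)].
= (0.197/1.18)^(1.18/(1.18−0.197)) = (0.1669)^(1.200) = 0.1166.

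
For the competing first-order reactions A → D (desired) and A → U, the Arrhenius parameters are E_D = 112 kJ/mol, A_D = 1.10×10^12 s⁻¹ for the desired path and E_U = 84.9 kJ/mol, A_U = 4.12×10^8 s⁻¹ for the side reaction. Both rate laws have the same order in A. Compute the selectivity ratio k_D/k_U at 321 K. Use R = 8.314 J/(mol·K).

Since both paths have the same order in A, the concentration cancels and S_{D/U} = k_D/k_U = (A_D/A_U)·exp[(E_U−E_D)/(RT)].
(E_U−E_D)/(RT) = (84.9−112)×10³/(8.314×321) = -27100/2669 = -10.15.
k_D/k_U = (1.10×10^12/4.12×10^8)·exp(-10.15) = 2670 × 3.890×10^-5 = 0.104.

0.104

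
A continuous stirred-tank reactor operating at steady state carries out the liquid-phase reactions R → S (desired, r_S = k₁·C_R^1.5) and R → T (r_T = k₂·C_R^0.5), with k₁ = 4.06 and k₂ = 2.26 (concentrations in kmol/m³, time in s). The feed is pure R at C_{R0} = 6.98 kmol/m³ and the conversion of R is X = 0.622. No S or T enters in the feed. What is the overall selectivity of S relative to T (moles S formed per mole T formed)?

4.74

Exit C_R = C_{R0}(1−X) = 6.98×0.378 = 2.638 kmol/m³.
Rates in a CSTR are evaluated at the outlet concentration: r_S = 4.06×2.638^1.5 = 17.40, r_T = 2.26×2.638^0.5 = 3.671.
Overall selectivity = C_S/C_T = r_Sτ/(r_Tτ) = r_S/r_T = 4.74.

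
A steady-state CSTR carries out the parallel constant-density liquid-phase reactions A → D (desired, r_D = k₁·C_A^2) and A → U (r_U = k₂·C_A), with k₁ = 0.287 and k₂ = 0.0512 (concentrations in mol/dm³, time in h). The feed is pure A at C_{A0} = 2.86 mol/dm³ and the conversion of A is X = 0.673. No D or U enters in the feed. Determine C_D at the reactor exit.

Exit C_A = C_{A0}(1−X) = 2.86×0.327 = 0.9352 mol/dm³.
A CSTR operates uniformly at the exit composition, giving r_D = 0.2510 and r_U = 0.04788 (each k·C_A^n at C_A = 0.9352).
Fraction of consumed A going to D: r_D/(r_D+r_U) = 0.8398.
C_D = 0.8398·C_{A0}·X = 0.8398×2.86×0.673 = 1.62 mol/dm³.

1.62 mol/dm³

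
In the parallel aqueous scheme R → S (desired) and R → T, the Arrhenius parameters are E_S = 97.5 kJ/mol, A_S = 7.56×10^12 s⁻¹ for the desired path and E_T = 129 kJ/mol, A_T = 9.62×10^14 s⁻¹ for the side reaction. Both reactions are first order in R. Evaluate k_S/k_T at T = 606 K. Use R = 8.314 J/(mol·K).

4.08

k_S/k_T = (A_S/A_T)·exp[−(E_S−E_T)/(RT)] = (A_S/A_T)·exp[(E_T−E_S)/(RT)].
(E_T−E_S)/(RT) = (129−97.5)×10³/(8.314×606) = 31500/5038 = 6.252.
k_S/k_T = (7.56×10^12/9.62×10^14)·exp(6.252) = 0.007859 × 519.1 = 4.08.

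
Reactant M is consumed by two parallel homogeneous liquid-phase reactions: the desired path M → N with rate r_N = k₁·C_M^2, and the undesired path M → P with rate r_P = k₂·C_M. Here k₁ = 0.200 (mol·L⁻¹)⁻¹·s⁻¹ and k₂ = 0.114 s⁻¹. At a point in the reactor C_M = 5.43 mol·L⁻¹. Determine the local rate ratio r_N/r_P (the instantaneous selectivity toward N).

S_{N/P} = r_N/r_P = (k₁·C_M^2)/(k₂·C_M) = (k₁/k₂)·C_M.
= (0.200×5.430^2) / (0.114×5.430) = 5.897/0.6190 = 9.53.
Since the desired path is higher order in M, keeping C_M high (PFR or concentrated feed) favours N.

9.53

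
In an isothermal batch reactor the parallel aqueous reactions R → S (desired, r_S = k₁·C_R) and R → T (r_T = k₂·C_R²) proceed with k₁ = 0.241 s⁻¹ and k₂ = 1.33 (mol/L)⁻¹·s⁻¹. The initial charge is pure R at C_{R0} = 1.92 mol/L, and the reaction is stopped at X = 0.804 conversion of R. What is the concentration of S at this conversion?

C_R = C_{R0}(1−X) = 0.3763 mol/L.
Along a PFR/batch, dC_S/dC_R = −r_S/(r_S+r_T) = −k₁/(k₁+k₂·C_R).
Integrating from C_{R0} to C_R: C_S = (0.241/1.33)·ln[(0.241+1.33·1.92)/(0.241+1.33·0.376)] = 0.1812·ln(2.795/0.7415) = 0.2404 mol/L.

0.240 mol/L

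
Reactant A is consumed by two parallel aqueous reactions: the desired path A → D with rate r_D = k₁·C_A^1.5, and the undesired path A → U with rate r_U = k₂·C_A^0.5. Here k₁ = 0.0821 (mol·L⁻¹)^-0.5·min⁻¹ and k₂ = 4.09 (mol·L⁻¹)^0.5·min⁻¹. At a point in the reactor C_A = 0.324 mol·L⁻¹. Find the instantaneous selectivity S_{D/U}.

0.00650

S_{D/U} = r_D/r_U = (k₁·C_A^1.5)/(k₂·C_A^0.5) = (k₁/k₂)·C_A.
= (0.0821×0.3240^1.5) / (4.09×0.3240^0.5) = 0.01514/2.328 = 0.00650.
Since the desired path is higher order in A, keeping C_A high (PFR or concentrated feed) favours D.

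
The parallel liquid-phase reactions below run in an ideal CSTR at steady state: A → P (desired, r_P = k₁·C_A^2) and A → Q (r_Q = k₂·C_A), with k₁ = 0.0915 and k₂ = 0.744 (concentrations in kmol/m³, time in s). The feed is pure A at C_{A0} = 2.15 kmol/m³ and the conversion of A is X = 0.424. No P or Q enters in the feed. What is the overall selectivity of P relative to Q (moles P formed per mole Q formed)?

0.152

Exit C_A = C_{A0}(1−X) = 2.15×0.576 = 1.238 kmol/m³.
A CSTR operates uniformly at the exit composition, giving r_P = 0.1403 and r_Q = 0.9214 (each k·C_A^n at C_A = 1.238).
Overall selectivity = C_P/C_Q = r_Pτ/(r_Qτ) = r_P/r_Q = 0.152.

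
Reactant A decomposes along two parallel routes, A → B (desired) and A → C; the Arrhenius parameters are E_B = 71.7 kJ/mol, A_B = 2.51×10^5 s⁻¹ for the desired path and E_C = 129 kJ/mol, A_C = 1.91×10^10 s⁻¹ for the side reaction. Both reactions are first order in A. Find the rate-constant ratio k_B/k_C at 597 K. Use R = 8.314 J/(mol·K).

1.36

k_B/k_C = (A_B/A_C)·exp[−(E_B−E_C)/(RT)] = (A_B/A_C)·exp[(E_C−E_B)/(RT)].
(E_C−E_B)/(RT) = (129−71.7)×10³/(8.314×597) = 57300/4963 = 11.54.
k_B/k_C = (2.51×10^5/1.91×10^10)·exp(11.54) = 1.314×10^-5 × 1.032×10^5 = 1.36.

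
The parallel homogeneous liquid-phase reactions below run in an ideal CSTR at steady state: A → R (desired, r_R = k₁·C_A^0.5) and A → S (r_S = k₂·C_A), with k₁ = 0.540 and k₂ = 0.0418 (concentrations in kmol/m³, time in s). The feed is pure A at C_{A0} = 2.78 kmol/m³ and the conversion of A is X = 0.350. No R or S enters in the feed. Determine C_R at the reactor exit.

Exit C_A = C_{A0}(1−X) = 2.78×0.650 = 1.807 kmol/m³.
A CSTR operates uniformly at the exit composition, giving r_R = 0.7259 and r_S = 0.07553 (each k·C_A^n at C_A = 1.807).
Fraction of consumed A going to R: r_R/(r_R+r_S) = 0.9058.
C_R = 0.9058·C_{A0}·X = 0.9058×2.78×0.350 = 0.881 kmol/m³.

0.881 kmol/m³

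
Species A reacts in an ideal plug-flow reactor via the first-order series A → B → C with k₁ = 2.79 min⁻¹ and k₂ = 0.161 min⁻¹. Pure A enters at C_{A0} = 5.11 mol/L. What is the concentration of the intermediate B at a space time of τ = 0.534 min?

3.75 mol/L

Solving the coupled first-order balances gives C_B(τ) = [k₁/(k₂−k₁)]·C_{A0}·(e^(−k₁τ) − e^(−k₂τ)).
e^(−k₁τ) = e^(−2.79×0.534) = e^(−1.490) = 0.2254; e^(−k₂τ) = e^(−0.08597) = 0.9176.
C_B = 2.79×5.11/(0.161−2.79) × (0.2254−0.9176) = (-5.423)×(-0.6922) = 3.754 mol/L.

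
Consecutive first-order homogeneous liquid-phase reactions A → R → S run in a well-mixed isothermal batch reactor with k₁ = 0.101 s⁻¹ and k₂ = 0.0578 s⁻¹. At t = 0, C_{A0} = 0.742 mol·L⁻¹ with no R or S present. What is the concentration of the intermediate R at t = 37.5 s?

The intermediate concentration in a first-order A→B→C sequence is C_R = k₁C_{A0}(e^(−k₁t) − e^(−k₂t))/(k₂−k₁).
e^(−k₁t) = e^(−0.101×37.5) = e^(−3.788) = 0.02265; e^(−k₂t) = e^(−2.167) = 0.1145.
C_R = 0.101×0.742/(0.0578−0.101) × (0.02265−0.1145) = (-1.735)×(-0.09181) = 0.1593 mol·L⁻¹.

0.159 mol·L⁻¹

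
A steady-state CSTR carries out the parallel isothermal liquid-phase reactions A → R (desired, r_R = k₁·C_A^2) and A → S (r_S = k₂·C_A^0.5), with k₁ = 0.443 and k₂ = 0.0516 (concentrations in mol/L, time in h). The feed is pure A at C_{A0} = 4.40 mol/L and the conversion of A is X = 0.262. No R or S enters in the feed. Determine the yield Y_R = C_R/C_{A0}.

Exit C_A = C_{A0}(1−X) = 4.40×0.738 = 3.247 mol/L.
A CSTR operates uniformly at the exit composition, giving r_R = 4.671 and r_S = 0.09298 (each k·C_A^n at C_A = 3.247).
Fraction of consumed A going to R: r_R/(r_R+r_S) = 0.9805.
C_R = 0.9805·C_{A0}·X = 0.9805×4.40×0.262 = 1.13 mol/L; Y_R = C_R/C_{A0} = 0.257.

0.257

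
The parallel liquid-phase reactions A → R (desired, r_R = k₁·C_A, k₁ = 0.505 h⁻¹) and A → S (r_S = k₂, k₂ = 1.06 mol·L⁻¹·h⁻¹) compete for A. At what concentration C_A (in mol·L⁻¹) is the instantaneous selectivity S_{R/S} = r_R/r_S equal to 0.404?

S_{R/S} = (k₁/k₂)·C_A ⇒ C_A = S·k₂/k₁.
= 0.404×1.06/0.505 = 0.848 mol·L⁻¹.

0.848 mol·L⁻¹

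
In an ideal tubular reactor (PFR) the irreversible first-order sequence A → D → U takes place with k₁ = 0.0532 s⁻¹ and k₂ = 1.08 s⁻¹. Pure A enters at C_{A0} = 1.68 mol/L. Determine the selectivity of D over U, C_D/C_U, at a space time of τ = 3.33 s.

0.349

For first-order series with pure A initially, C_D(τ) = k₁C_{A0}/(k₂−k₁)·(e^(−k₁τ) − e^(−k₂τ)).
e^(−k₁τ) = e^(−0.0532×3.33) = e^(−0.1772) = 0.8376; e^(−k₂τ) = e^(−3.596) = 0.02742.
C_D = 0.0532×1.68/(1.08−0.0532) × (0.8376−0.02742) = 0.08704×0.8102 = 0.07052 mol/L.
C_A = C_{A0}e^(−k₁τ) = 1.407 mol/L, so C_U = C_{A0}−C_A−C_D = 0.2022 mol/L; C_D/C_U = 0.349.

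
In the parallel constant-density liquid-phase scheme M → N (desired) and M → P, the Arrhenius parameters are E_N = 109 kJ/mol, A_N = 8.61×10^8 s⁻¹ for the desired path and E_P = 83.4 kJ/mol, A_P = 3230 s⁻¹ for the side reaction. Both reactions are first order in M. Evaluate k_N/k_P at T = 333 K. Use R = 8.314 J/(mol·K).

k_N/k_P = (A_N/A_P)·exp[−(E_N−E_P)/(RT)] = (A_N/A_P)·exp[(E_P−E_N)/(RT)].
(E_P−E_N)/(RT) = (83.4−109)×10³/(8.314×333) = -25600/2769 = -9.247.
k_N/k_P = (8.61×10^8/3230)·exp(-9.247) = 2.666×10^5 × 9.643×10^-5 = 25.7.

25.7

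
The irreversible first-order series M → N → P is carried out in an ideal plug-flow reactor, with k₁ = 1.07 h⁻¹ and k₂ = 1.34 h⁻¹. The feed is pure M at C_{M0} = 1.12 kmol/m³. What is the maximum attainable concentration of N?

0.367 kmol/m³

Evaluating C_N at τ_opt = ln(k₂/k₁)/(k₂−k₁) gives C_{N,max}/C_{M0} = (k₁/k₂)^[k₂/(k₂−k₁)].
= (1.07/1.34)^(1.34/(1.34−1.07)) = (0.7985)^(4.963) = 0.3274.
C_{N,max} = 0.3274×1.12 = 0.367 kmol/m³.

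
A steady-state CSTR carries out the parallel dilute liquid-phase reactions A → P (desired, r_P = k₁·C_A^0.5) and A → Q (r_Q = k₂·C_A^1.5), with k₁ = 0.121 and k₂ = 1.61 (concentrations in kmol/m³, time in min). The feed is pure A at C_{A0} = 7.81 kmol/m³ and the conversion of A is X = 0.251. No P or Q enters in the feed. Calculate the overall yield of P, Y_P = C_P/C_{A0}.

Exit C_A = C_{A0}(1−X) = 7.81×0.749 = 5.850 kmol/m³.
Rates in a CSTR are evaluated at the outlet concentration: r_P = 0.121×5.850^0.5 = 0.2927, r_Q = 1.61×5.850^1.5 = 22.78.
Fraction of consumed A going to P: r_P/(r_P+r_Q) = 0.01268.
C_P = 0.01268·C_{A0}·X = 0.01268×7.81×0.251 = 0.0249 kmol/m³; Y_P = C_P/C_{A0} = 0.00318.

0.00318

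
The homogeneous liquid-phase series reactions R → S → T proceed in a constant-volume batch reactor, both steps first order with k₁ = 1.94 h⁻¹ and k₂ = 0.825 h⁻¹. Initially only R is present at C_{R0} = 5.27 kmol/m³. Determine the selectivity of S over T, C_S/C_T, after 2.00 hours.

0.438

The intermediate concentration in a first-order A→B→C sequence is C_S = k₁C_{R0}(e^(−k₁t) − e^(−k₂t))/(k₂−k₁).
e^(−k₁t) = e^(−1.94×2.00) = e^(−3.880) = 0.02065; e^(−k₂t) = e^(−1.650) = 0.1920.
C_S = 1.94×5.27/(0.825−1.94) × (0.02065−0.1920) = (-9.169)×(-0.1714) = 1.572 kmol/m³.
C_R = C_{R0}e^(−k₁t) = 0.1088 kmol/m³, so C_T = C_{R0}−C_R−C_S = 3.590 kmol/m³; C_S/C_T = 0.438.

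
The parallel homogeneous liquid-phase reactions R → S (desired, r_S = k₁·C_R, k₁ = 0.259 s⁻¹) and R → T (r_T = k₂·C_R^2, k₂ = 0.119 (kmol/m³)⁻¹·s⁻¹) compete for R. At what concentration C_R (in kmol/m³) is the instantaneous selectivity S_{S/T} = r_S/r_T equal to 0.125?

17.4 kmol/m³

S_{S/T} = (k₁/k₂)·C_R⁻¹ ⇒ C_R = (S·k₂/k₁)^(-1).
= (0.125×0.119/0.259)^(-1) = (0.05743)^(-1) = 17.4 kmol/m³.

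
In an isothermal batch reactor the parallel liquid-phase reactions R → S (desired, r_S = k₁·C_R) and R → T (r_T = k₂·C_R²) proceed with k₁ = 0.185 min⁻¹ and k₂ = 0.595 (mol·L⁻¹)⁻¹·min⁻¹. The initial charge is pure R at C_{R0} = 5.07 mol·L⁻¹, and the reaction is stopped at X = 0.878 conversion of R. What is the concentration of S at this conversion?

C_R = C_{R0}(1−X) = 0.6185 mol·L⁻¹.
Along a PFR/batch, dC_S/dC_R = −r_S/(r_S+r_T) = −k₁/(k₁+k₂·C_R).
Integrating from C_{R0} to C_R: C_S = (0.185/0.595)·ln[(0.185+0.595·5.07)/(0.185+0.595·0.619)] = 0.3109·ln(3.202/0.5530) = 0.5460 mol·L⁻¹.

0.546 mol·L⁻¹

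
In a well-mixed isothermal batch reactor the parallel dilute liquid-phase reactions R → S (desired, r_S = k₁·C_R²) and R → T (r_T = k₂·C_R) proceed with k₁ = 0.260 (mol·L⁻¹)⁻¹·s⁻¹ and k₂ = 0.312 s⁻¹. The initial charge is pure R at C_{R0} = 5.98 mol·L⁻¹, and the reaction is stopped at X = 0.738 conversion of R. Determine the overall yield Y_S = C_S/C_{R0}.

C_R = C_{R0}(1−X) = 1.567 mol·L⁻¹.
Along a PFR/batch, dC_T/dC_R = −r_T/(r_S+r_T) = −k₂/(k₂+k₁·C_R).
Integrating from C_{R0} to C_R: C_T = (0.312/0.260)·ln[(0.312+0.260·5.98)/(0.312+0.260·1.57)] = 1.200·ln(1.867/0.7194) = 1.144 mol·L⁻¹.
Then C_S = (C_{R0}−C_R) − C_T = 4.413 − 1.144 = 3.269 mol·L⁻¹.
Y_S = C_S/C_{R0} = 3.269/5.98 = 0.547.

0.547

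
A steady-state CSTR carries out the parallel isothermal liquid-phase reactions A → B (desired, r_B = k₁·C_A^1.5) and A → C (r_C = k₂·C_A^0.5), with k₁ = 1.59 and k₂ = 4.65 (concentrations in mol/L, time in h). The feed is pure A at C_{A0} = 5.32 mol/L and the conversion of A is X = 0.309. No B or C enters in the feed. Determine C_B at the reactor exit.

0.916 mol/L

Exit C_A = C_{A0}(1−X) = 5.32×0.691 = 3.676 mol/L.
In a CSTR the entire volume is at exit conditions, so r_B = 1.59×3.676^1.5 = 11.21 and r_C = 4.65×3.676^0.5 = 8.916.
Fraction of consumed A going to B: r_B/(r_B+r_C) = 0.5569.
C_B = 0.5569·C_{A0}·X = 0.5569×5.32×0.309 = 0.916 mol/L.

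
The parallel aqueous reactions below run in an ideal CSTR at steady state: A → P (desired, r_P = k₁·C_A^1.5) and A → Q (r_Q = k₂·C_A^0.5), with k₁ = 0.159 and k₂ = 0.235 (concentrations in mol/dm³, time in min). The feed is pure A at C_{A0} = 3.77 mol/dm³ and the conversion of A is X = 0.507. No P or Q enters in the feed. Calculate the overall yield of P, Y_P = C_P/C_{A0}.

Exit C_A = C_{A0}(1−X) = 3.77×0.493 = 1.859 mol/dm³.
Rates in a CSTR are evaluated at the outlet concentration: r_P = 0.159×1.859^1.5 = 0.4029, r_Q = 0.235×1.859^0.5 = 0.3204.
Fraction of consumed A going to P: r_P/(r_P+r_Q) = 0.5570.
C_P = 0.5570·C_{A0}·X = 0.5570×3.77×0.507 = 1.06 mol/dm³; Y_P = C_P/C_{A0} = 0.282.

0.282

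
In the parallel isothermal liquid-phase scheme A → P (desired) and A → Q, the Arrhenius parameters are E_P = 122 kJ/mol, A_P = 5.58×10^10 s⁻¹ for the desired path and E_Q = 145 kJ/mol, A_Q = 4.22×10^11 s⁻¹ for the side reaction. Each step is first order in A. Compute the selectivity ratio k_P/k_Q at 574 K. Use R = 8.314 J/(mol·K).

Since both paths have the same order in A, the concentration cancels and S_{P/Q} = k_P/k_Q = (A_P/A_Q)·exp[(E_Q−E_P)/(RT)].
(E_Q−E_P)/(RT) = (145−122)×10³/(8.314×574) = 23000/4772 = 4.820.
k_P/k_Q = (5.58×10^10/4.22×10^11)·exp(4.820) = 0.1322 × 123.9 = 16.4.
Since E_P < E_Q, lowering the temperature improves selectivity toward P.

16.4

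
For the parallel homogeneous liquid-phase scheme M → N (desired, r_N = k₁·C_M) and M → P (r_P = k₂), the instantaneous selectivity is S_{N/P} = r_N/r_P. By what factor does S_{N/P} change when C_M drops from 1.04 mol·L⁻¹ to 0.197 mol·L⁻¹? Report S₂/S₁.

0.189

S_{N/P} = (k₁/k₂)·C_M, so S₂/S₁ = (C_{M,2}/C_{M,1}).
= 0.197/1.04 = 0.189.
Selectivity toward N falls as C_M falls — high-concentration operation is favoured.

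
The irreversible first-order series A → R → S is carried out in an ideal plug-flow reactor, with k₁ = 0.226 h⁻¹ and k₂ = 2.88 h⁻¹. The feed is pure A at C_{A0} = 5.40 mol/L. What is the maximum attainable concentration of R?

At the optimum, C_{R,max}/C_{A0} = (k₁/k₂)^[k₂/(k₂−k₁)].
= (0.226/2.88)^(2.88/(2.88−0.226)) = (0.07847)^(1.085) = 0.06318.
C_{R,max} = 0.06318×5.40 = 0.341 mol/L.

0.341 mol/L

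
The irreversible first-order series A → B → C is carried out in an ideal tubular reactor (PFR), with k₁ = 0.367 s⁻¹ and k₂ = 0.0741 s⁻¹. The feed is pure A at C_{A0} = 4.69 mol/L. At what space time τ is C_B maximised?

5.46 s

The intermediate peaks when r₁ = r₂, i.e. k₁e^(−k₁τ) = k₂e^(−k₂τ), giving τ_opt = ln(k₂/k₁)/(k₂−k₁).
= ln(0.0741/0.367)/(0.0741−0.367) = ln(0.2019)/-0.2929 = -1.600/-0.2929 = 5.46 s.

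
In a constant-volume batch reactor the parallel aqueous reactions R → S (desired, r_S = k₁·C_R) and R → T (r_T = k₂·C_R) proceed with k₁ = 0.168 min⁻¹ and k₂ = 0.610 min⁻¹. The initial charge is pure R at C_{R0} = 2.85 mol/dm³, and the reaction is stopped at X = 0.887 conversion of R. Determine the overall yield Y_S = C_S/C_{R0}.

C_R = C_{R0}(1−X) = 0.3221 mol/dm³.
Both paths are first order in R, so the instantaneous fraction to S is constant: dC_S/d(−C_R) = k₁/(k₁+k₂) = 0.2159.
C_S = 0.2159·(C_{R0}−C_R) = 0.2159×2.528 = 0.546 mol/dm³.
Y_S = C_S/C_{R0} = 0.5459/2.85 = 0.192.

0.192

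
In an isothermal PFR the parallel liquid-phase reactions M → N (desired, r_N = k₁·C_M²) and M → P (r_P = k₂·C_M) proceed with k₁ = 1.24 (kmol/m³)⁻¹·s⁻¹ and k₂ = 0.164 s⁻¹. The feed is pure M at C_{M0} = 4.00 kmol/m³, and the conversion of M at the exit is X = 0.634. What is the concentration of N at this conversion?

2.41 kmol/m³

C_M = C_{M0}(1−X) = 1.464 kmol/m³.
Along a PFR/batch, dC_P/dC_M = −r_P/(r_N+r_P) = −k₂/(k₂+k₁·C_M).
Integrating from C_{M0} to C_M: C_P = (0.164/1.24)·ln[(0.164+1.24·4.00)/(0.164+1.24·1.46)] = 0.1323·ln(5.124/1.979) = 0.1258 kmol/m³.
Then C_N = (C_{M0}−C_M) − C_P = 2.536 − 0.1258 = 2.410 kmol/m³.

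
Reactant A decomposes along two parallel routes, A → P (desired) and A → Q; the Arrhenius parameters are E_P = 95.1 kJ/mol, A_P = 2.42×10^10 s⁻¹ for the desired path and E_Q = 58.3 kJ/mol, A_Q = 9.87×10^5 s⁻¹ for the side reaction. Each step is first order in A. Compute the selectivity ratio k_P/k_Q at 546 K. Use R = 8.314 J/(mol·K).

7.39

Since both paths have the same order in A, the concentration cancels and S_{P/Q} = k_P/k_Q = (A_P/A_Q)·exp[(E_Q−E_P)/(RT)].
(E_Q−E_P)/(RT) = (58.3−95.1)×10³/(8.314×546) = -36800/4539 = -8.107.
k_P/k_Q = (2.42×10^10/9.87×10^5)·exp(-8.107) = 24519 × 3.015×10^-4 = 7.39.
Since E_P > E_Q, raising the temperature improves selectivity toward P.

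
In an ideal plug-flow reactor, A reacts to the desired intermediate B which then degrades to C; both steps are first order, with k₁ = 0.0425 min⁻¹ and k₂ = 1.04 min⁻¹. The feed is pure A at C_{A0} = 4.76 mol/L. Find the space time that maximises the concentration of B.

The intermediate peaks when r₁ = r₂, i.e. k₁e^(−k₁τ) = k₂e^(−k₂τ), giving τ_opt = ln(k₂/k₁)/(k₂−k₁).
= ln(1.04/0.0425)/(1.04−0.0425) = ln(24.47)/0.9975 = 3.197/0.9975 = 3.21 min.

3.21 min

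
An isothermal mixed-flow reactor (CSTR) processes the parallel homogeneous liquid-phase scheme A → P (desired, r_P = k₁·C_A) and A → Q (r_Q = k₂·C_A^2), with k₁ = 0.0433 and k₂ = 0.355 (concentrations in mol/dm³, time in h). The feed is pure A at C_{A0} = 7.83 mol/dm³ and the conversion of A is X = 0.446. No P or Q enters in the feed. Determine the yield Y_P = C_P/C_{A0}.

Exit C_A = C_{A0}(1−X) = 7.83×0.554 = 4.338 mol/dm³.
A CSTR operates uniformly at the exit composition, giving r_P = 0.1878 and r_Q = 6.680 (each k·C_A^n at C_A = 4.338).
Fraction of consumed A going to P: r_P/(r_P+r_Q) = 0.02735.
C_P = 0.02735·C_{A0}·X = 0.02735×7.83×0.446 = 0.0955 mol/dm³; Y_P = C_P/C_{A0} = 0.0122.

0.0122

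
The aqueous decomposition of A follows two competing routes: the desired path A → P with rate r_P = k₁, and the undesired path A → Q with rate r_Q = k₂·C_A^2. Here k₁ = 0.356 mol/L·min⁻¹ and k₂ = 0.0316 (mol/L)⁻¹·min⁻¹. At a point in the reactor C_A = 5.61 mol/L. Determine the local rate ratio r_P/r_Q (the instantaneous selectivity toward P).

0.358

S_{P/Q} = r_P/r_Q = (k₁)/(k₂·C_A^2) = (k₁/k₂)·C_A^-2.
= (0.356) / (0.0316×5.610^2) = 0.3560/0.9945 = 0.358.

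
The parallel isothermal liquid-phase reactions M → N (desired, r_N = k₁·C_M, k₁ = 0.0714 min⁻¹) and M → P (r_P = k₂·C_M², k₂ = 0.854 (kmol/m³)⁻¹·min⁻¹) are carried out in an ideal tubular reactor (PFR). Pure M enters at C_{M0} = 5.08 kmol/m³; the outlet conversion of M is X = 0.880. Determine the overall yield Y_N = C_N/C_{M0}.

C_M = C_{M0}(1−X) = 0.6096 kmol/m³.
Along a PFR/batch, dC_N/dC_M = −r_N/(r_N+r_P) = −k₁/(k₁+k₂·C_M).
Integrating from C_{M0} to C_M: C_N = (0.0714/0.854)·ln[(0.0714+0.854·5.08)/(0.0714+0.854·0.610)] = 0.08361·ln(4.410/0.5920) = 0.1679 kmol/m³.
Y_N = C_N/C_{M0} = 0.1679/5.08 = 0.0330.

0.0330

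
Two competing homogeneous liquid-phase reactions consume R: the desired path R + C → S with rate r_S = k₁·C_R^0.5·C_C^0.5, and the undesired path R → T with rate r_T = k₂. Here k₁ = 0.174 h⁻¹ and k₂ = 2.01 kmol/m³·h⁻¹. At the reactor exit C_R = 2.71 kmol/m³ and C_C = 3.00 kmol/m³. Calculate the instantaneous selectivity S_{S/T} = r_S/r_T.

S_{S/T} = r_S/r_T = (k₁·C_R^0.5·C_C^0.5)/(k₂) = (k₁/k₂)·C_R^0.5·C_C^0.5.
= (0.174×2.710^0.5×3.000^0.5) / (2.01) = 0.4961/2.010 = 0.247.

0.247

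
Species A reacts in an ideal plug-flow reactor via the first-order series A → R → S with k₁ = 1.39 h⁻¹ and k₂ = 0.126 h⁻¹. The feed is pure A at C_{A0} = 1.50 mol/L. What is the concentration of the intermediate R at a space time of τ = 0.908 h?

Solving the coupled first-order balances gives C_R(τ) = [k₁/(k₂−k₁)]·C_{A0}·(e^(−k₁τ) − e^(−k₂τ)).
e^(−k₁τ) = e^(−1.39×0.908) = e^(−1.262) = 0.2831; e^(−k₂τ) = e^(−0.1144) = 0.8919.
C_R = 1.39×1.50/(0.126−1.39) × (0.2831−0.8919) = (-1.650)×(-0.6088) = 1.004 mol/L.

1.00 mol/L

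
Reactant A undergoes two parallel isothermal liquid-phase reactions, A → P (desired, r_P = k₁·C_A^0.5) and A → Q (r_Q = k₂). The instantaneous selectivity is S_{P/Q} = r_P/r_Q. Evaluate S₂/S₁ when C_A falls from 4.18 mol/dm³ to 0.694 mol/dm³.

S_{P/Q} = (k₁/k₂)·C_A^0.5, so S₂/S₁ = (C_{A,2}/C_{A,1})^0.5.
= (0.694/4.18)^0.5 = (0.1660)^0.5 = 0.407.

0.407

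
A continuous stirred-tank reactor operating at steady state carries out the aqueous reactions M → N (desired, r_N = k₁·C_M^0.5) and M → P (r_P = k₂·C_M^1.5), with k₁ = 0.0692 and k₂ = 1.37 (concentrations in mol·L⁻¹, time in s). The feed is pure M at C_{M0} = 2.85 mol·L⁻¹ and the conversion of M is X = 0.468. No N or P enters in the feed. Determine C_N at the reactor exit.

Exit C_M = C_{M0}(1−X) = 2.85×0.532 = 1.516 mol·L⁻¹.
A CSTR operates uniformly at the exit composition, giving r_N = 0.08521 and r_P = 2.558 (each k·C_M^n at C_M = 1.516).
Fraction of consumed M going to N: r_N/(r_N+r_P) = 0.03224.
C_N = 0.03224·C_{M0}·X = 0.03224×2.85×0.468 = 0.0430 mol·L⁻¹.

0.0430 mol·L⁻¹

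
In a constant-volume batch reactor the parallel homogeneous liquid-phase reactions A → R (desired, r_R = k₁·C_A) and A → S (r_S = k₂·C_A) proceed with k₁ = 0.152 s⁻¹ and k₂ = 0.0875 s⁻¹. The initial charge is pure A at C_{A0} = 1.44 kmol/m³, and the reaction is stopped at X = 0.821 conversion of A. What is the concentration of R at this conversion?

C_A = C_{A0}(1−X) = 0.2578 kmol/m³.
Both paths are first order in A, so the instantaneous fraction to R is constant: dC_R/d(−C_A) = k₁/(k₁+k₂) = 0.6347.
C_R = 0.6347·(C_{A0}−C_A) = 0.6347×1.182 = 0.750 kmol/m³.

0.750 kmol/m³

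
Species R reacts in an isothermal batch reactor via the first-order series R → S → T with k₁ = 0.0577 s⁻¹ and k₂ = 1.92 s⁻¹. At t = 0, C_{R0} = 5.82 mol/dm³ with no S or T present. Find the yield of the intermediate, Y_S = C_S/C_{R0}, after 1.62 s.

The intermediate concentration in a first-order A→B→C sequence is C_S = k₁C_{R0}(e^(−k₁t) − e^(−k₂t))/(k₂−k₁).
e^(−k₁t) = e^(−0.0577×1.62) = e^(−0.09347) = 0.9108; e^(−k₂t) = e^(−3.110) = 0.04458.
C_S = 0.0577×5.82/(1.92−0.0577) × (0.9108−0.04458) = 0.1803×0.8662 = 0.1562 mol/dm³.
Y_S = C_S/C_{R0} = 0.1562/5.82 = 0.0268.

0.0268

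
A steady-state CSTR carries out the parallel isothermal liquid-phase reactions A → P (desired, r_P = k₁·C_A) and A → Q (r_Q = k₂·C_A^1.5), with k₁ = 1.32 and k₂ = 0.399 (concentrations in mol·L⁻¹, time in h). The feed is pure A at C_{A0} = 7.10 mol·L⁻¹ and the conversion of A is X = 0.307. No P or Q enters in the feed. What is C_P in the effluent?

Exit C_A = C_{A0}(1−X) = 7.10×0.693 = 4.920 mol·L⁻¹.
Rates in a CSTR are evaluated at the outlet concentration: r_P = 1.32×4.920 = 6.495, r_Q = 0.399×4.920^1.5 = 4.355.
Fraction of consumed A going to P: r_P/(r_P+r_Q) = 0.5986.
C_P = 0.5986·C_{A0}·X = 0.5986×7.10×0.307 = 1.30 mol·L⁻¹.

1.30 mol·L⁻¹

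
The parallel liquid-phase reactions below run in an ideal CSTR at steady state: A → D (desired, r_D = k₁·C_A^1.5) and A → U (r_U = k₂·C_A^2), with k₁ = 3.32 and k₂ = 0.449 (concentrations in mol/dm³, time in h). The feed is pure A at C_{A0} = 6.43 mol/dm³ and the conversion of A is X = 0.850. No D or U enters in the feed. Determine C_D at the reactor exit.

4.82 mol/dm³

Exit C_A = C_{A0}(1−X) = 6.43×0.150 = 0.9645 mol/dm³.
Rates in a CSTR are evaluated at the outlet concentration: r_D = 3.32×0.9645^1.5 = 3.145, r_U = 0.449×0.9645^2 = 0.4177.
Fraction of consumed A going to D: r_D/(r_D+r_U) = 0.8828.
C_D = 0.8828·C_{A0}·X = 0.8828×6.43×0.850 = 4.82 mol/dm³.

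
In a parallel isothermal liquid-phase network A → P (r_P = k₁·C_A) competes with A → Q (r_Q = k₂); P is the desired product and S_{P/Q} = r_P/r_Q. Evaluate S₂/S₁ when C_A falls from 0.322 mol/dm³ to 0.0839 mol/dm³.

S_{P/Q} = (k₁/k₂)·C_A, so S₂/S₁ = (C_{A,2}/C_{A,1}).
= 0.0839/0.322 = 0.261.

0.261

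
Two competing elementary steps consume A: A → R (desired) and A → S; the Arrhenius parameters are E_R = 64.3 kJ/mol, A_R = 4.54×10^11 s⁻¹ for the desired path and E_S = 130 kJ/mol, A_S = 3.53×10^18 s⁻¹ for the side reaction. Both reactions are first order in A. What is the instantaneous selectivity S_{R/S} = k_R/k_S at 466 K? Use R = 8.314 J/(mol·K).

With equal orders, S_{R/S} = k_R/k_S = (A_R/A_S)·exp[(E_S−E_R)/(RT)].
(E_S−E_R)/(RT) = (130−64.3)×10³/(8.314×466) = 65700/3874 = 16.96.
k_R/k_S = (4.54×10^11/3.53×10^18)·exp(16.96) = 1.286×10^-7 × 2.316×10^7 = 2.98.
Since E_R < E_S, lowering the temperature improves selectivity toward R.

2.98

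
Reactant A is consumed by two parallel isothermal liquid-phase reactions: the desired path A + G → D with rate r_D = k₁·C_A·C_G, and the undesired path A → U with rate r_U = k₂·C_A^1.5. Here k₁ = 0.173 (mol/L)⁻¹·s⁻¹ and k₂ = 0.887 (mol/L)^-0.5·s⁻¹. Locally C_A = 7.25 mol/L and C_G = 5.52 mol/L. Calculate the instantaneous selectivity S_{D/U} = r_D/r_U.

0.400

S_{D/U} = r_D/r_U = (k₁·C_A·C_G)/(k₂·C_A^1.5) = (k₁/k₂)·C_A^-0.5·C_G.
= (0.173×7.250×5.520) / (0.887×7.250^1.5) = 6.923/17.32 = 0.400.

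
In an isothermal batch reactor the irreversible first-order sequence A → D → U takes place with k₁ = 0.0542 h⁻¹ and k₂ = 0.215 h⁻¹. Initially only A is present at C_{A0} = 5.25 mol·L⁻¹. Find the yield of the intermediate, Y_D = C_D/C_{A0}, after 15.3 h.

0.135

For first-order series with pure A initially, C_D(t) = k₁C_{A0}/(k₂−k₁)·(e^(−k₁t) − e^(−k₂t)).
e^(−k₁t) = e^(−0.0542×15.3) = e^(−0.8293) = 0.4364; e^(−k₂t) = e^(−3.290) = 0.03727.
C_D = 0.0542×5.25/(0.215−0.0542) × (0.4364−0.03727) = 1.770×0.3991 = 0.7062 mol·L⁻¹.
Y_D = C_D/C_{A0} = 0.7062/5.25 = 0.135.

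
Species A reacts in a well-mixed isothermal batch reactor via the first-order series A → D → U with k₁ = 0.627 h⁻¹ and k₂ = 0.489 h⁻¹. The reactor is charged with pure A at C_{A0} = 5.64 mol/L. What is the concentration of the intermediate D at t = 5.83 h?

0.819 mol/L

The intermediate concentration in a first-order A→B→C sequence is C_D = k₁C_{A0}(e^(−k₁t) − e^(−k₂t))/(k₂−k₁).
e^(−k₁t) = e^(−0.627×5.83) = e^(−3.655) = 0.02585; e^(−k₂t) = e^(−2.851) = 0.05779.
C_D = 0.627×5.64/(0.489−0.627) × (0.02585−0.05779) = (-25.63)×(-0.03194) = 0.8185 mol/L.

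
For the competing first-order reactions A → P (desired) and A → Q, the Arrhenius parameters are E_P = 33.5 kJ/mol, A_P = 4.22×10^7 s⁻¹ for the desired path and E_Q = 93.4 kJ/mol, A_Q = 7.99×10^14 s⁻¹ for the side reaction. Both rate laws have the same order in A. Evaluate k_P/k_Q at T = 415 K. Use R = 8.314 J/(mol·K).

With equal orders, S_{P/Q} = k_P/k_Q = (A_P/A_Q)·exp[(E_Q−E_P)/(RT)].
(E_Q−E_P)/(RT) = (93.4−33.5)×10³/(8.314×415) = 59900/3450 = 17.36.
k_P/k_Q = (4.22×10^7/7.99×10^14)·exp(17.36) = 5.282×10^-8 × 3.465×10^7 = 1.83.

1.83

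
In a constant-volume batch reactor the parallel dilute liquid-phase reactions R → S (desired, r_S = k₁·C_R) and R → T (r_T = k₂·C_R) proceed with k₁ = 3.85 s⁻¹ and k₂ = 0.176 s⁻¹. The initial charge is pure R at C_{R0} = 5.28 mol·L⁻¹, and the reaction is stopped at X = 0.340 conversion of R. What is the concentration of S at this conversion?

1.72 mol·L⁻¹

C_R = C_{R0}(1−X) = 3.485 mol·L⁻¹.
Both paths are first order in R, so the instantaneous fraction to S is constant: dC_S/d(−C_R) = k₁/(k₁+k₂) = 0.9563.
C_S = 0.9563·(C_{R0}−C_R) = 0.9563×1.795 = 1.72 mol·L⁻¹.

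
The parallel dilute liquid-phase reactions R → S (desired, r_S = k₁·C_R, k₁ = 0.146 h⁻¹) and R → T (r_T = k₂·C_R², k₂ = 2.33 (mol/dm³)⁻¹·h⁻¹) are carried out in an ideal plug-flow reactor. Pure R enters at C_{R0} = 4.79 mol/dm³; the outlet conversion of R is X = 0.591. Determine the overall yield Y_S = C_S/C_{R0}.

C_R = C_{R0}(1−X) = 1.959 mol/dm³.
Along a PFR/batch, dC_S/dC_R = −r_S/(r_S+r_T) = −k₁/(k₁+k₂·C_R).
Integrating from C_{R0} to C_R: C_S = (0.146/2.33)·ln[(0.146+2.33·4.79)/(0.146+2.33·1.96)] = 0.06266·ln(11.31/4.711) = 0.05486 mol/dm³.
Y_S = C_S/C_{R0} = 0.05486/4.79 = 0.0115.

0.0115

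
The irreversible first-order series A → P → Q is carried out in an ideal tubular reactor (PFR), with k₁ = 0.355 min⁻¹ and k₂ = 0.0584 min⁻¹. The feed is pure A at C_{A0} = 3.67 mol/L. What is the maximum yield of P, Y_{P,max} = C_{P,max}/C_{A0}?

At the optimum, C_{P,max}/C_{A0} = (k₁/k₂)^[k₂/(k₂−k₁)].
= (0.355/0.0584)^(0.0584/(0.0584−0.355)) = (6.079)^(-0.1969) = 0.7009.

0.701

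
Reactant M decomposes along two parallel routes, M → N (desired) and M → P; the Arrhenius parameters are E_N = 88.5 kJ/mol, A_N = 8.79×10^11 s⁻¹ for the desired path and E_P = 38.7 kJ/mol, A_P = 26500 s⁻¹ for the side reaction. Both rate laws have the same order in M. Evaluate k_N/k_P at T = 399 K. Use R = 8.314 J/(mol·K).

10.0

With equal orders, S_{N/P} = k_N/k_P = (A_N/A_P)·exp[(E_P−E_N)/(RT)].
(E_P−E_N)/(RT) = (38.7−88.5)×10³/(8.314×399) = -49800/3317 = -15.01.
k_N/k_P = (8.79×10^11/26500)·exp(-15.01) = 3.317×10^7 × 3.022×10^-7 = 10.0.
Since E_N > E_P, raising the temperature improves selectivity toward N.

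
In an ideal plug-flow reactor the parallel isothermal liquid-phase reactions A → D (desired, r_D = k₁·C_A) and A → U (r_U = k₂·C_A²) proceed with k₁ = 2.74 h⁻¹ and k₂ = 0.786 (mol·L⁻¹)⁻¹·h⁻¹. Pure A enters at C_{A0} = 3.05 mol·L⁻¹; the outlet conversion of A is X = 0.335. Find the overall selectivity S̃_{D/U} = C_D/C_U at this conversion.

C_A = C_{A0}(1−X) = 2.028 mol·L⁻¹.
Along a PFR/batch, dC_D/dC_A = −r_D/(r_D+r_U) = −k₁/(k₁+k₂·C_A).
Integrating from C_{A0} to C_A: C_D = (2.74/0.786)·ln[(2.74+0.786·3.05)/(2.74+0.786·2.03)] = 3.486·ln(5.137/4.334) = 0.5926 mol·L⁻¹.
C_U = (C_{A0}−C_A)−C_D = 0.4292 mol·L⁻¹; S̃_{D/U} = 0.5926/0.4292 = 1.38.

1.38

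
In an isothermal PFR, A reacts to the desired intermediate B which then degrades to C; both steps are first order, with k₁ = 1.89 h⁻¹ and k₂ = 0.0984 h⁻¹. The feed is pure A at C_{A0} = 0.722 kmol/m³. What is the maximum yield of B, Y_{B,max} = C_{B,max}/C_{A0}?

For a first-order series the maximum intermediate yield is C_{B,max}/C_{A0} = (k₁/k₂)^[k₂/(k₂−k₁)].
= (1.89/0.0984)^(0.0984/(0.0984−1.89)) = (19.21)^(-0.05492) = 0.8502.

0.850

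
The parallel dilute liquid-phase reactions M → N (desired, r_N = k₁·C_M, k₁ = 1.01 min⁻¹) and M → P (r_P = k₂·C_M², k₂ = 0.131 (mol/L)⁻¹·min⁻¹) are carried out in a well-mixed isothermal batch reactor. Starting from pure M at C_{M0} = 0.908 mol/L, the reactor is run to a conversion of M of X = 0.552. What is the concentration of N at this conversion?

0.462 mol/L

C_M = C_{M0}(1−X) = 0.4068 mol/L.
Along a PFR/batch, dC_N/dC_M = −r_N/(r_N+r_P) = −k₁/(k₁+k₂·C_M).
Integrating from C_{M0} to C_M: C_N = (1.01/0.131)·ln[(1.01+0.131·0.908)/(1.01+0.131·0.407)] = 7.710·ln(1.129/1.063) = 0.4620 mol/L.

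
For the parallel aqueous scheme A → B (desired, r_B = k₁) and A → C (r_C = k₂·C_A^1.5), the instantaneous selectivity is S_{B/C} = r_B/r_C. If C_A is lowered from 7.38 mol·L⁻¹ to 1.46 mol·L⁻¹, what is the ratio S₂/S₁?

S_{B/C} = (k₁/k₂)·C_A^-1.5, so S₂/S₁ = (C_{A,2}/C_{A,1})^-1.5.
= (1.46/7.38)^(-1.5) = (0.1978)^(-1.5) = 11.4.
Selectivity toward B rises as C_A falls — low-concentration operation is favoured.

11.4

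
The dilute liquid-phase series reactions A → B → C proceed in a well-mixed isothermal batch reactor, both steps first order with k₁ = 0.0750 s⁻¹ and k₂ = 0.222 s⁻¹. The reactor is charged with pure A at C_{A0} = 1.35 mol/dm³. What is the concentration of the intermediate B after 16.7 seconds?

0.180 mol/dm³

For first-order series with pure A initially, C_B(t) = k₁C_{A0}/(k₂−k₁)·(e^(−k₁t) − e^(−k₂t)).
e^(−k₁t) = e^(−0.0750×16.7) = e^(−1.252) = 0.2858; e^(−k₂t) = e^(−3.707) = 0.02454.
C_B = 0.0750×1.35/(0.222−0.0750) × (0.2858−0.02454) = 0.6888×0.2612 = 0.1799 mol/dm³.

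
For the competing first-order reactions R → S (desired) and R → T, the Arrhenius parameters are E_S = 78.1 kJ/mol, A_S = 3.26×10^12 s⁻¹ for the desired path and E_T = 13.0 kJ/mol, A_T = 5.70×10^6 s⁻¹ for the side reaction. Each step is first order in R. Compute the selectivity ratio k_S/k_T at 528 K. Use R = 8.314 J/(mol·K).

0.207

Since both paths have the same order in R, the concentration cancels and S_{S/T} = k_S/k_T = (A_S/A_T)·exp[(E_T−E_S)/(RT)].
(E_T−E_S)/(RT) = (13.0−78.1)×10³/(8.314×528) = -65100/4390 = -14.83.
k_S/k_T = (3.26×10^12/5.70×10^6)·exp(-14.83) = 5.719×10^5 × 3.626×10^-7 = 0.207.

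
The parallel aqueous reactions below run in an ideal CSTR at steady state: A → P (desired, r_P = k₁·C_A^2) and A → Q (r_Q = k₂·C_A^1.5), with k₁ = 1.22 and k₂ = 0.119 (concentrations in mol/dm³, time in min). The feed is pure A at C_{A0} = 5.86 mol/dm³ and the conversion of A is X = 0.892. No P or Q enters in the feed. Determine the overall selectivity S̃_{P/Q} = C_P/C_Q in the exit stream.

8.16

Exit C_A = C_{A0}(1−X) = 5.86×0.108 = 0.6329 mol/dm³.
In a CSTR the entire volume is at exit conditions, so r_P = 1.22×0.6329^2 = 0.4887 and r_Q = 0.119×0.6329^1.5 = 0.05991.
Overall selectivity = C_P/C_Q = r_Pτ/(r_Qτ) = r_P/r_Q = 8.16.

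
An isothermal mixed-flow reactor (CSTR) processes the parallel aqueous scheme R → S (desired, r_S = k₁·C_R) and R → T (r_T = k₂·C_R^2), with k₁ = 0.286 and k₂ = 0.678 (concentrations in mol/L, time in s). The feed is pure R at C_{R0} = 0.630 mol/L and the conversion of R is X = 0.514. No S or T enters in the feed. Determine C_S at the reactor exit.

0.188 mol/L

Exit C_R = C_{R0}(1−X) = 0.630×0.486 = 0.3062 mol/L.
In a CSTR the entire volume is at exit conditions, so r_S = 0.286×0.3062 = 0.08757 and r_T = 0.678×0.3062^2 = 0.06356.
Fraction of consumed R going to S: r_S/(r_S+r_T) = 0.5794.
C_S = 0.5794·C_{R0}·X = 0.5794×0.630×0.514 = 0.188 mol/L.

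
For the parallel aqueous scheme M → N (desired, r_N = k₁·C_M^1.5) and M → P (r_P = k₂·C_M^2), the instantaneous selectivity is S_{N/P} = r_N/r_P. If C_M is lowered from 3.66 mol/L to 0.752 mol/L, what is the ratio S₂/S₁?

2.21

S_{N/P} = (k₁/k₂)·C_M^-0.5, so S₂/S₁ = (C_{M,2}/C_{M,1})^-0.5.
= (0.752/3.66)^(-0.5) = (0.2055)^(-0.5) = 2.21.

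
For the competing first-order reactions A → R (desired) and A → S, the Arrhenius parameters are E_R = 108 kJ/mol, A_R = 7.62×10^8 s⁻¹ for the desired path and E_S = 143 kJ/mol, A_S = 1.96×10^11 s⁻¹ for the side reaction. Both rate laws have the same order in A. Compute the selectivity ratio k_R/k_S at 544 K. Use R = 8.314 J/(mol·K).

With equal orders, S_{R/S} = k_R/k_S = (A_R/A_S)·exp[(E_S−E_R)/(RT)].
(E_S−E_R)/(RT) = (143−108)×10³/(8.314×544) = 35000/4523 = 7.739.
k_R/k_S = (7.62×10^8/1.96×10^11)·exp(7.739) = 0.003888 × 2295 = 8.92.
Since E_R < E_S, lowering the temperature improves selectivity toward R.

8.92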